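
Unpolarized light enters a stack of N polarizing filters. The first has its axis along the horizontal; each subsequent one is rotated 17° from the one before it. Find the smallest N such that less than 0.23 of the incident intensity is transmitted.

First polarizer halves the unpolarized light: factor 1/2.
Each further stage multiplies by cos²(17°) = 0.9145.
After N polarizers: T = 0.5·0.9145^(N−1). Require T < 0.23 ⇒ N−1 > ln(0.23/0.5)/ln(0.9145) = 8.69, so N−1 ≥ 9 and N = 10.
Check: N=10 gives T = 0.2237 < 0.23; N=9 gives T = 0.2446.

N = 10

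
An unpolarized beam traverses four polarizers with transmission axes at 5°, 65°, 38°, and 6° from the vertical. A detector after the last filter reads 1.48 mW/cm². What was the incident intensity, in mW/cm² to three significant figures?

Unpolarized light through the first polarizer → I₁ = ½ I₀, now polarized at 5°.
I₂ = I₁ cos²(65° − 5°) = 0.5 I₀ · cos²(60°) = 0.125 I₀.
I₃ = I₂ cos²(38° − 65°) = 0.125 I₀ · cos²(27°) = 0.09924 I₀.
I₄ = I₃ cos²(6° − 38°) = 0.09924 I₀ · cos²(32°) = 0.07137 I₀.
So 1.48 mW/cm² = 0.07137 I₀, giving I₀ = 1.48/0.07137 = 20.74 mW/cm².

I₀ ≈ 20.7 mW/cm²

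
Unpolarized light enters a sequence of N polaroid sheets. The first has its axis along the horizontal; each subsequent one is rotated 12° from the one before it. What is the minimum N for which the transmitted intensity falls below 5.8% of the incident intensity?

First polarizer halves the unpolarized light: factor 1/2.
Each further stage multiplies by cos²(12°) = 0.9568.
After N polarizers: T = 0.5·0.9568^(N−1). Require T < 0.058 ⇒ N−1 > ln(0.058/0.5)/ln(0.9568) = 48.75, so N−1 ≥ 49 and N = 50.
Check: N=50 gives T = 0.05736 < 0.058; N=49 gives T = 0.05995.

N = 50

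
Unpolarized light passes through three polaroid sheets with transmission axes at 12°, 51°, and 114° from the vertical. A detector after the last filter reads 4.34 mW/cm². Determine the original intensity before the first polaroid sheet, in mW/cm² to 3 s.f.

I₀ ≈ 69.7 mW/cm²

Unpolarized light through the first polarizer → I₁ = ½ I₀, now polarized at 12°.
I₂ = I₁ cos²(51° − 12°) = 0.5 I₀ · cos²(39°) = 0.302 I₀.
I₃ = I₂ cos²(114° − 51°) = 0.302 I₀ · cos²(63°) = 0.06224 I₀.
So 4.34 mW/cm² = 0.06224 I₀, giving I₀ = 4.34/0.06224 = 69.73 mW/cm².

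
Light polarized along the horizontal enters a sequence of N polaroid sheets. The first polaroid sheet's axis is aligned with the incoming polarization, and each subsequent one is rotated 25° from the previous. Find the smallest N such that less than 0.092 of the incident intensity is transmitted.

N = 14

First polarizer is aligned with the polarization: full transmission.
Each further stage multiplies by cos²(25°) = 0.8214.
After N polarizers: T = 0.8214^(N−1). Require T < 0.092 ⇒ N−1 > ln(0.092)/ln(0.8214) = 12.13, so N−1 ≥ 13 and N = 14.
Check: N=14 gives T = 0.07748 < 0.092; N=13 gives T = 0.09432.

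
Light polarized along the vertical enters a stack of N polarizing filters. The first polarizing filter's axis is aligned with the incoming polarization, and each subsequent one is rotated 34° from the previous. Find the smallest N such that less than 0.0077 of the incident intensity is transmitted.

N = 14

First polarizer is aligned with the polarization: full transmission.
Each further stage multiplies by cos²(34°) = 0.6873.
After N polarizers: T = 0.6873^(N−1). Require T < 0.0077 ⇒ N−1 > ln(0.0077)/ln(0.6873) = 12.98, so N−1 ≥ 13 and N = 14.
Check: N=14 gives T = 0.007637 < 0.0077; N=13 gives T = 0.01111.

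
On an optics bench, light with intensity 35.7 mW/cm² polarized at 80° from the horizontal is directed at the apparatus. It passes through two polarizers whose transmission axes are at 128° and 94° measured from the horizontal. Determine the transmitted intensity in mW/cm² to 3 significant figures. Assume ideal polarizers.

I ≈ 11.0 mW/cm²

I₁ = 35.7 mW/cm² · cos²(48°) = 15.98 mW/cm².
I₂ = I₁ · cos²(34°) = 15.98 · 0.6873 = 10.99 mW/cm².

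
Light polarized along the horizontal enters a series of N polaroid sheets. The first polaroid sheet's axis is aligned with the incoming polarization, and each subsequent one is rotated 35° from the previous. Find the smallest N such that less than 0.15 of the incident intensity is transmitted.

N = 6

First polarizer is aligned with the polarization: full transmission.
Each further stage multiplies by cos²(35°) = 0.671.
After N polarizers: T = 0.671^(N−1). Require T < 0.15 ⇒ N−1 > ln(0.15)/ln(0.671) = 4.76, so N−1 ≥ 5 and N = 6.
Check: N=6 gives T = 0.136 < 0.15; N=5 gives T = 0.2027.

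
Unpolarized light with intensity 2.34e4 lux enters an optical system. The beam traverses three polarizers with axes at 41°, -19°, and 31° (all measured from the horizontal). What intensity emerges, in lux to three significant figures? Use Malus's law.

I ≈ 1210 lux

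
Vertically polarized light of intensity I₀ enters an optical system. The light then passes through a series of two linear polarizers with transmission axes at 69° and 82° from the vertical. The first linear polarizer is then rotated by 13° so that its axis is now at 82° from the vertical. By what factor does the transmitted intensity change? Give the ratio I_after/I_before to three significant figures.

I_new/I_old ≈ 0.159

Before rotation:
I₁ = I₀ cos²(69° − 0°) = I₀ cos²(69°) = 0.1284 I₀.
I₂ = I₁ cos²(82° − 69°) = 0.1284 I₀ · cos²(13°) = 0.1219 I₀.
After rotation:
I₁ = I₀ cos²(82° − 0°) = I₀ cos²(82°) = 0.01937 I₀.
I₂ = I₁ cos²(82° − 82°) = 0.01937 I₀ · cos²(0°) = 0.01937 I₀.
Ratio = 0.01937 / 0.1219 = 0.1589.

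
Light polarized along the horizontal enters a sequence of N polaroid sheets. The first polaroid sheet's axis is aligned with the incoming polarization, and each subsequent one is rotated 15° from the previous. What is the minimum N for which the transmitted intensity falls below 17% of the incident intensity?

N = 27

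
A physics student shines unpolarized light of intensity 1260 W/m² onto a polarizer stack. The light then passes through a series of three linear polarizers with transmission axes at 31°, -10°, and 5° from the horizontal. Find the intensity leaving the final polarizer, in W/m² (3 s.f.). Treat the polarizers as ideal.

I ≈ 335 W/m²

Unpolarized light through the first polarizer → I₁ = 1260 W/m²/2 = 630 W/m², polarized at 31°.
I₂ = I₁ · cos²(41°) = 630 · 0.5696 = 358.8 W/m².
I₃ = I₂ · cos²(15°) = 358.8 · 0.933 = 334.8 W/m².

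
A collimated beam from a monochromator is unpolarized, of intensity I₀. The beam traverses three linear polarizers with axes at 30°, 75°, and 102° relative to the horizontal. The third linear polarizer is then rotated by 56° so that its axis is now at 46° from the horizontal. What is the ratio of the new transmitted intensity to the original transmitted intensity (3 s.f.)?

Before rotation:
Unpolarized light through the first polarizer → I₁ = ½ I₀, now polarized at 30°.
I₂ = I₁ cos²(75° − 30°) = 0.5 I₀ · cos²(45°) = 0.25 I₀.
I₃ = I₂ cos²(102° − 75°) = 0.25 I₀ · cos²(27°) = 0.1985 I₀.
After rotation:
Unpolarized light through the first polarizer → I₁ = ½ I₀, now polarized at 30°.
I₂ = I₁ cos²(75° − 30°) = 0.5 I₀ · cos²(45°) = 0.25 I₀.
I₃ = I₂ cos²(46° − 75°) = 0.25 I₀ · cos²(29°) = 0.1912 I₀.
Ratio = 0.1912 / 0.1985 = 0.9636.

I_new/I_old ≈ 0.964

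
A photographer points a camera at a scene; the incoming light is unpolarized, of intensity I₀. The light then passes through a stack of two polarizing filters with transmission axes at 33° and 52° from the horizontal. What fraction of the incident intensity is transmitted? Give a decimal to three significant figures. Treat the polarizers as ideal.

Unpolarized light through the first polarizer → I₁ = ½ I₀, now polarized at 33°.
I₂ = I₁ cos²(52° − 33°) = 0.5 I₀ · cos²(19°) = 0.447 I₀.
Transmitted fraction = 0.447.

≈ 0.447 I₀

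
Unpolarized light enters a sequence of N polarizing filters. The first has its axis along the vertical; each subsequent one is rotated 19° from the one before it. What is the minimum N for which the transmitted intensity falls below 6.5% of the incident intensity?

N = 20

First polarizer halves the unpolarized light: factor 1/2.
Each further stage multiplies by cos²(19°) = 0.894.
After N polarizers: T = 0.5·0.894^(N−1). Require T < 0.065 ⇒ N−1 > ln(0.065/0.5)/ln(0.894) = 18.21, so N−1 ≥ 19 and N = 20.
Check: N=20 gives T = 0.05949 < 0.065; N=19 gives T = 0.06654.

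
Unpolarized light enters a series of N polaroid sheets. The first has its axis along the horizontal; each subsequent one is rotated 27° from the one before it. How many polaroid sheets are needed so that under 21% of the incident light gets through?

N = 5

First polarizer halves the unpolarized light: factor 1/2.
Each further stage multiplies by cos²(27°) = 0.7939.
After N polarizers: T = 0.5·0.7939^(N−1). Require T < 0.21 ⇒ N−1 > ln(0.21/0.5)/ln(0.7939) = 3.76, so N−1 ≥ 4 and N = 5.
Check: N=5 gives T = 0.1986 < 0.21; N=4 gives T = 0.2502.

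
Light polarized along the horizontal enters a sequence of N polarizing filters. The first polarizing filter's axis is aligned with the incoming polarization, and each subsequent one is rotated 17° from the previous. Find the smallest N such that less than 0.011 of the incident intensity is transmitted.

N = 52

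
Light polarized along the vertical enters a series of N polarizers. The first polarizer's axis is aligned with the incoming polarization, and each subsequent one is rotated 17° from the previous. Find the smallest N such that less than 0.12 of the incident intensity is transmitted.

First polarizer is aligned with the polarization: full transmission.
Each further stage multiplies by cos²(17°) = 0.9145.
After N polarizers: T = 0.9145^(N−1). Require T < 0.12 ⇒ N−1 > ln(0.12)/ln(0.9145) = 23.73, so N−1 ≥ 24 and N = 25.
Check: N=25 gives T = 0.1171 < 0.12; N=24 gives T = 0.1281.

N = 25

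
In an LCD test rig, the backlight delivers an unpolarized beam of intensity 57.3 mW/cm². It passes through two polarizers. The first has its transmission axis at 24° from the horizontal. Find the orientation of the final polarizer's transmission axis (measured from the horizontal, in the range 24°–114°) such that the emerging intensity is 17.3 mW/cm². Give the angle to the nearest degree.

θ ≈ 63°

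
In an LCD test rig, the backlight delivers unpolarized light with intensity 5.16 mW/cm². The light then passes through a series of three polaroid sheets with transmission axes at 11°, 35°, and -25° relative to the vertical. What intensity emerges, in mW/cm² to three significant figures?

I ≈ 0.538 mW/cm²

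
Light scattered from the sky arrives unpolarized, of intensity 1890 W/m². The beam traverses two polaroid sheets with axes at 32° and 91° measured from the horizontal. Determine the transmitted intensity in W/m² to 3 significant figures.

Unpolarized light through the first polarizer → I₁ = 1890 W/m²/2 = 945 W/m², polarized at 32°.
I₂ = I₁ · cos²(59°) = 945 · 0.2653 = 250.7 W/m².

I ≈ 251 W/m²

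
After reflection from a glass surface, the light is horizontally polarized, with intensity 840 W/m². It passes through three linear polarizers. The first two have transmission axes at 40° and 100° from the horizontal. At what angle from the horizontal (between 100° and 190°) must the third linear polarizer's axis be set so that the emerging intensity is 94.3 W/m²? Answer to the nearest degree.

I₁ = I₀ cos²(40° − 0°) = I₀ cos²(40°) = 0.5868 I₀.
I₂ = I₁ cos²(100° − 40°) = 0.5868 I₀ · cos²(60°) = 0.1467 I₀.
Target fraction: 94.3 / 840 W/m² = 0.1123 of I₀.
Need I₃/I₀ = 0.1123, so cos²(θ − 100°) = 0.1123 / 0.1467 = 0.7652.
θ − 100° = arccos(√0.7652) = 29.0°, giving θ ≈ 100 + 29.0 = 129.0°.

θ ≈ 129°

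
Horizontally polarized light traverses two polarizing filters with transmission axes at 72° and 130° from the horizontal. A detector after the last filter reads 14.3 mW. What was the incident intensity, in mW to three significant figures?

By Malus's law, I₁ = I₀ cos²(72° − 0°) = I₀ cos²(72°) = 0.09549 I₀.
I₂ = I₁ cos²(130° − 72°) = 0.09549 I₀ · cos²(58°) = 0.02682 I₀.
So 14.3 mW = 0.02682 I₀, giving I₀ = 14.3/0.02682 = 533.3 mW.

I₀ ≈ 533 mW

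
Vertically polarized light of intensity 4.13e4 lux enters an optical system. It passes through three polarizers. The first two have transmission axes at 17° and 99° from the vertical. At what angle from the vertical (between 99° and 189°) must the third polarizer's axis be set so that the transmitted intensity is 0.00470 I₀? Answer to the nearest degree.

θ ≈ 158°

I₁ = I₀ cos²(17° − 0°) = I₀ cos²(17°) = 0.9145 I₀.
I₂ = I₁ cos²(99° − 17°) = 0.9145 I₀ · cos²(82°) = 0.01771 I₀.
Need I₃/I₀ = 0.0047, so cos²(θ − 99°) = 0.0047 / 0.01771 = 0.2653.
θ − 99° = arccos(√0.2653) = 59.0°, giving θ ≈ 99 + 59.0 = 158.0°.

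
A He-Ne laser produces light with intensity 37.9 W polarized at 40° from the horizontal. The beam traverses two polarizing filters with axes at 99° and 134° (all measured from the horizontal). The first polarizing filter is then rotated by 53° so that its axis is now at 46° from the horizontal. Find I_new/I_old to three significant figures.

Before rotation:
By Malus's law, I₁ = I₀ cos²(99° − 40°) = I₀ cos²(59°) = 0.2653 I₀.
I₂ = I₁ cos²(134° − 99°) = 0.2653 I₀ · cos²(35°) = 0.178 I₀.
After rotation:
I₁ = I₀ cos²(46° − 40°) = I₀ cos²(6°) = 0.9891 I₀.
I₂ = I₁ cos²(134° − 46°) = 0.9891 I₀ · cos²(88°) = 0.001205 I₀.
Ratio = 0.001205 / 0.178 = 0.006768.

I_new/I_old ≈ 0.00677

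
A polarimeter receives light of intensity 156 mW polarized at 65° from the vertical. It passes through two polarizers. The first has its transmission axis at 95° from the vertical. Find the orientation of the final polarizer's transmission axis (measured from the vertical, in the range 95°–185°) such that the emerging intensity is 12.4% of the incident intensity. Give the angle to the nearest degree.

θ ≈ 161°

By Malus's law, I₁ = I₀ cos²(95° − 65°) = I₀ cos²(30°) = 0.75 I₀.
Need I₂/I₀ = 0.124, so cos²(θ − 95°) = 0.124 / 0.75 = 0.1653.
θ − 95° = arccos(√0.1653) = 66.0°, giving θ ≈ 95 + 66.0 = 161.0°.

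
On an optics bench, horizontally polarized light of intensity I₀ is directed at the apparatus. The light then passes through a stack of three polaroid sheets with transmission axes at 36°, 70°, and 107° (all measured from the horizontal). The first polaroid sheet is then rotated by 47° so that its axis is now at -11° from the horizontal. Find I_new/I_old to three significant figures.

I_new/I_old ≈ 0.0524

Before rotation:
I₁ = I₀ cos²(36° − 0°) = I₀ cos²(36°) = 0.6545 I₀.
I₂ = I₁ cos²(70° − 36°) = 0.6545 I₀ · cos²(34°) = 0.4498 I₀.
I₃ = I₂ cos²(107° − 70°) = 0.4498 I₀ · cos²(37°) = 0.2869 I₀.
After rotation:
I₁ = I₀ cos²(-11° − 0°) = I₀ cos²(11°) = 0.9636 I₀.
I₂ = I₁ cos²(70° + 11°) = 0.9636 I₀ · cos²(81°) = 0.02358 I₀.
I₃ = I₂ cos²(107° − 70°) = 0.02358 I₀ · cos²(37°) = 0.01504 I₀.
Ratio = 0.01504 / 0.2869 = 0.05242.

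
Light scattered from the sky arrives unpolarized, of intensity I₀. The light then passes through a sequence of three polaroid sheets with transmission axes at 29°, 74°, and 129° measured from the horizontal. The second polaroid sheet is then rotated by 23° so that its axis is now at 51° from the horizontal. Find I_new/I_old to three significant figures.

I_new/I_old ≈ 0.226

Before rotation:
Unpolarized light through the first polarizer → I₁ = ½ I₀, now polarized at 29°.
I₂ = I₁ cos²(74° − 29°) = 0.5 I₀ · cos²(45°) = 0.25 I₀.
I₃ = I₂ cos²(129° − 74°) = 0.25 I₀ · cos²(55°) = 0.08225 I₀.
After rotation:
Unpolarized light through the first polarizer → I₁ = ½ I₀, now polarized at 29°.
I₂ = I₁ cos²(51° − 29°) = 0.5 I₀ · cos²(22°) = 0.4298 I₀.
I₃ = I₂ cos²(129° − 51°) = 0.4298 I₀ · cos²(78°) = 0.01858 I₀.
Ratio = 0.01858 / 0.08225 = 0.2259.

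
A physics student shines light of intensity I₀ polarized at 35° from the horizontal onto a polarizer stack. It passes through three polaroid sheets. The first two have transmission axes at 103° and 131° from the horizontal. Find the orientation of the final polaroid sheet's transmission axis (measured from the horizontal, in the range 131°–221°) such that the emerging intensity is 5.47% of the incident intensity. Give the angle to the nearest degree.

θ ≈ 176°

I₁ = I₀ cos²(103° − 35°) = I₀ cos²(68°) = 0.1403 I₀.
I₂ = I₁ cos²(131° − 103°) = 0.1403 I₀ · cos²(28°) = 0.1094 I₀.
Need I₃/I₀ = 0.0547, so cos²(θ − 131°) = 0.0547 / 0.1094 = 0.5.
θ − 131° = arccos(√0.5) = 45.0°, giving θ ≈ 131 + 45.0 = 176.0°.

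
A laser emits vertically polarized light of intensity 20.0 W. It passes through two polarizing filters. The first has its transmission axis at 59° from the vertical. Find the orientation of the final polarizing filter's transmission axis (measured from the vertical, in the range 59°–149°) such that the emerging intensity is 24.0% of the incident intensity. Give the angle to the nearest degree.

θ ≈ 77°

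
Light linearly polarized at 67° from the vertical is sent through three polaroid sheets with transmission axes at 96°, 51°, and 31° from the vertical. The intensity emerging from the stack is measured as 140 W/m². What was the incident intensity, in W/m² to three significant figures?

I₁ = I₀ cos²(96° − 67°) = I₀ cos²(29°) = 0.765 I₀.
I₂ = I₁ cos²(51° − 96°) = 0.765 I₀ · cos²(45°) = 0.3825 I₀.
I₃ = I₂ cos²(31° − 51°) = 0.3825 I₀ · cos²(20°) = 0.3377 I₀.
So 140 W/m² = 0.3377 I₀, giving I₀ = 140/0.3377 = 414.5 W/m².

I₀ ≈ 415 W/m²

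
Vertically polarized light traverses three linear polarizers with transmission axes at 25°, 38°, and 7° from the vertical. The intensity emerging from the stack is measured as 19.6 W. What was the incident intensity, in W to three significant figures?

I₁ = I₀ cos²(25° − 0°) = I₀ cos²(25°) = 0.8214 I₀.
I₂ = I₁ cos²(38° − 25°) = 0.8214 I₀ · cos²(13°) = 0.7798 I₀.
I₃ = I₂ cos²(7° − 38°) = 0.7798 I₀ · cos²(31°) = 0.573 I₀.
So 19.6 W = 0.573 I₀, giving I₀ = 19.6/0.573 = 34.21 W.

I₀ ≈ 34.2 W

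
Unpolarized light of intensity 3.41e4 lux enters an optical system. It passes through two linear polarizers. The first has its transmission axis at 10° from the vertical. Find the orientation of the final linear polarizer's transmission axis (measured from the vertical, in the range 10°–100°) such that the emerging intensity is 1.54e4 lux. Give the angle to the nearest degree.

θ ≈ 28°

Unpolarized light through the first polarizer → I₁ = ½ I₀, now polarized at 10°.
Target fraction: 1.54e4 / 3.41e4 lux = 0.4516 of I₀.
Need I₂/I₀ = 0.4516, so cos²(θ − 10°) = 0.4516 / 0.5 = 0.9032.
θ − 10° = arccos(√0.9032) = 18.1°, giving θ ≈ 10 + 18.1 = 28.1°.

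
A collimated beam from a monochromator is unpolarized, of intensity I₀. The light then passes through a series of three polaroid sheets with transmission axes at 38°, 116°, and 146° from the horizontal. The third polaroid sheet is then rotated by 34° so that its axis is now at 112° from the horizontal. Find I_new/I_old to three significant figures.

I_new/I_old ≈ 1.33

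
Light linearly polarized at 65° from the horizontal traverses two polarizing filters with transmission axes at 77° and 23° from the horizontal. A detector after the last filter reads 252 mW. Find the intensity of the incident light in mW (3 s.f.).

I₀ ≈ 762 mW

By Malus's law, I₁ = I₀ cos²(77° − 65°) = I₀ cos²(12°) = 0.9568 I₀.
I₂ = I₁ cos²(23° − 77°) = 0.9568 I₀ · cos²(54°) = 0.3306 I₀.
So 252 mW = 0.3306 I₀, giving I₀ = 252/0.3306 = 762.3 mW.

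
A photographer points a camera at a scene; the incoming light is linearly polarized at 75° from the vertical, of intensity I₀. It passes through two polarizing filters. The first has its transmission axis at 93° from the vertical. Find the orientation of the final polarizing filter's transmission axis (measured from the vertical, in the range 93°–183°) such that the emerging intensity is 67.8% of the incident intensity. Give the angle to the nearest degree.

θ ≈ 123°

I₁ = I₀ cos²(93° − 75°) = I₀ cos²(18°) = 0.9045 I₀.
Need I₂/I₀ = 0.678, so cos²(θ − 93°) = 0.678 / 0.9045 = 0.7496.
θ − 93° = arccos(√0.7496) = 30.0°, giving θ ≈ 93 + 30.0 = 123.0°.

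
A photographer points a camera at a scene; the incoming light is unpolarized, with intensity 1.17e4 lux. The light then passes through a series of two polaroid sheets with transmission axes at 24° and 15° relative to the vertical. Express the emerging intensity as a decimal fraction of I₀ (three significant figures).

I/I₀ ≈ 0.488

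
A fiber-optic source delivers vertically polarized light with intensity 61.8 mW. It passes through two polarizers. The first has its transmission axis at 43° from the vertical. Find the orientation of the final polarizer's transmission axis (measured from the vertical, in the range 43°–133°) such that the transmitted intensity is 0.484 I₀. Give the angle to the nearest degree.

θ ≈ 61°

I₁ = I₀ cos²(43° − 0°) = I₀ cos²(43°) = 0.5349 I₀.
Need I₂/I₀ = 0.484, so cos²(θ − 43°) = 0.484 / 0.5349 = 0.9049.
θ − 43° = arccos(√0.9049) = 18.0°, giving θ ≈ 43 + 18.0 = 61.0°.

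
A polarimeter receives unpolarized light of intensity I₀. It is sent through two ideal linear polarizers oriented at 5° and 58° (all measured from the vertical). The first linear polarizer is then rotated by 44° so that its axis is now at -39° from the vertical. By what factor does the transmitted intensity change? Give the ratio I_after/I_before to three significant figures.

Before rotation:
Unpolarized light through the first polarizer → I₁ = ½ I₀, now polarized at 5°.
I₂ = I₁ cos²(58° − 5°) = 0.5 I₀ · cos²(53°) = 0.1811 I₀.
After rotation:
Unpolarized light through the first polarizer → I₁ = ½ I₀, now polarized at -39°.
Angle between axes 1 and 2: 83°. I₂ = 0.5 I₀ · cos²(83°) = 0.007426 I₀.
Ratio = 0.007426 / 0.1811 = 0.04101.

I_new/I_old ≈ 0.0410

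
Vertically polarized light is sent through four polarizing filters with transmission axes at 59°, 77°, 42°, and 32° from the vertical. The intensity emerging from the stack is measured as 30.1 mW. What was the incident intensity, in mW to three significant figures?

By Malus's law, I₁ = I₀ cos²(59° − 0°) = I₀ cos²(59°) = 0.2653 I₀.
I₂ = I₁ cos²(77° − 59°) = 0.2653 I₀ · cos²(18°) = 0.2399 I₀.
I₃ = I₂ cos²(42° − 77°) = 0.2399 I₀ · cos²(35°) = 0.161 I₀.
I₄ = I₃ cos²(32° − 42°) = 0.161 I₀ · cos²(10°) = 0.1561 I₀.
So 30.1 mW = 0.1561 I₀, giving I₀ = 30.1/0.1561 = 192.8 mW.

I₀ ≈ 193 mW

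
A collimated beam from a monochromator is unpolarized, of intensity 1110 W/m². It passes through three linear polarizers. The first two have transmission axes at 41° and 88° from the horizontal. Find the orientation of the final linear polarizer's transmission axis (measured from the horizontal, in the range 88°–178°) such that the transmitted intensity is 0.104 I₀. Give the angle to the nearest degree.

Unpolarized light through the first polarizer → I₁ = ½ I₀, now polarized at 41°.
I₂ = I₁ cos²(88° − 41°) = 0.5 I₀ · cos²(47°) = 0.2326 I₀.
Need I₃/I₀ = 0.104, so cos²(θ − 88°) = 0.104 / 0.2326 = 0.4472.
θ − 88° = arccos(√0.4472) = 48.0°, giving θ ≈ 88 + 48.0 = 136.0°.

θ ≈ 136°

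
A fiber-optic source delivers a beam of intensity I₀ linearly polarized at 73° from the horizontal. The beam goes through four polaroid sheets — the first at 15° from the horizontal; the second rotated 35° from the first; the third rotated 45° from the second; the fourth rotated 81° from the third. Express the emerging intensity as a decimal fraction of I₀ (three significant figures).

By Malus's law, I₁ = I₀ cos²(15° − 73°) = I₀ cos²(58°) = 0.2808 I₀.
I₂ = I₁ cos²(35°) = 0.2808 · 0.671 I₀ = 0.1884 I₀.
I₃ = I₂ cos²(45°) = 0.1884 · 0.5 I₀ = 0.09421 I₀.
I₄ = I₃ cos²(81°) = 0.09421 · 0.02447 I₀ = 0.002306 I₀.
Transmitted fraction = 0.002306.

≈ 0.00231 I₀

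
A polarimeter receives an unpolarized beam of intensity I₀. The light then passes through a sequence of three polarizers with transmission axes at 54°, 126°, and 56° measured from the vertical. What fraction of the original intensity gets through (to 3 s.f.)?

≈ 0.00559 I₀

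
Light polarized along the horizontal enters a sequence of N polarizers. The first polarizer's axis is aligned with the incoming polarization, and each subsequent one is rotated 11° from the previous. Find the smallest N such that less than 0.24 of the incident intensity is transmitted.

N = 40

First polarizer is aligned with the polarization: full transmission.
Each further stage multiplies by cos²(11°) = 0.9636.
After N polarizers: T = 0.9636^(N−1). Require T < 0.24 ⇒ N−1 > ln(0.24)/ln(0.9636) = 38.48, so N−1 ≥ 39 and N = 40.
Check: N=40 gives T = 0.2354 < 0.24; N=39 gives T = 0.2443.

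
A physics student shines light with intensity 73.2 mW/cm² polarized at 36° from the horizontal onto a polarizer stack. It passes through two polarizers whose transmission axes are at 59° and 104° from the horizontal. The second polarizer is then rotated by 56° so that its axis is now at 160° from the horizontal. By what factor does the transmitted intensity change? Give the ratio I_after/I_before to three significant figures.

I_new/I_old ≈ 0.0728

Before rotation:
By Malus's law, I₁ = I₀ cos²(59° − 36°) = I₀ cos²(23°) = 0.8473 I₀.
I₂ = I₁ cos²(104° − 59°) = 0.8473 I₀ · cos²(45°) = 0.4237 I₀.
After rotation:
I₁ = I₀ cos²(59° − 36°) = I₀ cos²(23°) = 0.8473 I₀.
Angle between axes 1 and 2: 79°. I₂ = 0.8473 I₀ · cos²(79°) = 0.03085 I₀.
Ratio = 0.03085 / 0.4237 = 0.07282.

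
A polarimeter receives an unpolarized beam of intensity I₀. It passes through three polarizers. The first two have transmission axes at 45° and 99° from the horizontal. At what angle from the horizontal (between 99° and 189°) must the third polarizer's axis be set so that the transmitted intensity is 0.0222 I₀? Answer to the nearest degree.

θ ≈ 168°

Unpolarized light through the first polarizer → I₁ = ½ I₀, now polarized at 45°.
I₂ = I₁ cos²(99° − 45°) = 0.5 I₀ · cos²(54°) = 0.1727 I₀.
Need I₃/I₀ = 0.0222, so cos²(θ − 99°) = 0.0222 / 0.1727 = 0.1285.
θ − 99° = arccos(√0.1285) = 69.0°, giving θ ≈ 99 + 69.0 = 168.0°.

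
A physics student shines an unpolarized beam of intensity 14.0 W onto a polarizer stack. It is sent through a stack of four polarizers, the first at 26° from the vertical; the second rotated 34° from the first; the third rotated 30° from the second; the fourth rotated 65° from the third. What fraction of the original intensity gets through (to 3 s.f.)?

I/I₀ ≈ 0.0460

Unpolarized light through the first polarizer → I₁ = 14.0 W/2 = 7 W, polarized at 26°.
I₂ = I₁ · cos²(34°) = 7 · 0.6873 = 4.811 W.
I₃ = I₂ · cos²(30°) = 4.811 · 0.75 = 3.608 W.
I₄ = I₃ · cos²(65°) = 3.608 · 0.1786 = 0.6445 W.
Transmitted fraction = 0.04603.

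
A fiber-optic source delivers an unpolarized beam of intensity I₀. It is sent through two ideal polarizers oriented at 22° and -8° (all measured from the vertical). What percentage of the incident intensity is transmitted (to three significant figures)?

Unpolarized light through the first polarizer → I₁ = ½ I₀, now polarized at 22°.
I₂ = I₁ cos²(-8° − 22°) = 0.5 I₀ · cos²(30°) = 0.375 I₀.
That is 37.5% of the incident intensity.

≈ 37.5%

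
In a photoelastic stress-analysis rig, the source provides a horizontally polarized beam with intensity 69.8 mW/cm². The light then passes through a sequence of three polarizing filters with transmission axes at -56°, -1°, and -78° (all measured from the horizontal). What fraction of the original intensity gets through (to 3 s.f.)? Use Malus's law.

I/I₀ ≈ 0.00521

By Malus's law, I₁ = 69.8 mW/cm² · cos²(56°) = 21.83 mW/cm².
I₂ = I₁ · cos²(55°) = 21.83 · 0.329 = 7.181 mW/cm².
I₃ = I₂ · cos²(77°) = 7.181 · 0.0506 = 0.3634 mW/cm².
Transmitted fraction = 0.005206.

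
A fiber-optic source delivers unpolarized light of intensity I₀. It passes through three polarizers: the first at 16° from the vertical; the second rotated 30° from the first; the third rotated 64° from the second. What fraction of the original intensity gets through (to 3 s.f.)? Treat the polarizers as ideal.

≈ 0.0721 I₀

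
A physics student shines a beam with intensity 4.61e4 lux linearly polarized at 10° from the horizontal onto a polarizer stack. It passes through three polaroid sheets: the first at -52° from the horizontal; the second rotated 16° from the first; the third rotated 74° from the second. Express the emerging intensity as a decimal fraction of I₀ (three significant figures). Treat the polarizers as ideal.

I/I₀ ≈ 0.0155

I₁ = 4.61e4 lux · cos²(62°) = 1.016e+04 lux.
I₂ = I₁ · cos²(16°) = 1.016e+04 · 0.924 = 9389 lux.
I₃ = I₂ · cos²(74°) = 9389 · 0.07598 = 713.3 lux.
Transmitted fraction = 0.01547.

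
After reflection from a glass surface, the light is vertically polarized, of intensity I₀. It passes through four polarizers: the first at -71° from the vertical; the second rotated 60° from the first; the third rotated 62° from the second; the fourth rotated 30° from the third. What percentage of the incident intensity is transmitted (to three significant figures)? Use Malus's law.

≈ 0.438%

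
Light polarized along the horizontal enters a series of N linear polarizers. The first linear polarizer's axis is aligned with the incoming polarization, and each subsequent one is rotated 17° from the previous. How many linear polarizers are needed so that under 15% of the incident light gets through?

N = 23

First polarizer is aligned with the polarization: full transmission.
Each further stage multiplies by cos²(17°) = 0.9145.
After N polarizers: T = 0.9145^(N−1). Require T < 0.15 ⇒ N−1 > ln(0.15)/ln(0.9145) = 21.23, so N−1 ≥ 22 and N = 23.
Check: N=23 gives T = 0.14 < 0.15; N=22 gives T = 0.1531.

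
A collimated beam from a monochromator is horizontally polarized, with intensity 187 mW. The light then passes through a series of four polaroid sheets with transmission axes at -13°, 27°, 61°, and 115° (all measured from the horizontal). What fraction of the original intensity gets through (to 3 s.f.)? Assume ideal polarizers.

I/I₀ ≈ 0.132

By Malus's law, I₁ = 187 mW · cos²(13°) = 177.5 mW.
I₂ = I₁ · cos²(40°) = 177.5 · 0.5868 = 104.2 mW.
I₃ = I₂ · cos²(34°) = 104.2 · 0.6873 = 71.61 mW.
I₄ = I₃ · cos²(54°) = 71.61 · 0.3455 = 24.74 mW.
Transmitted fraction = 0.1323.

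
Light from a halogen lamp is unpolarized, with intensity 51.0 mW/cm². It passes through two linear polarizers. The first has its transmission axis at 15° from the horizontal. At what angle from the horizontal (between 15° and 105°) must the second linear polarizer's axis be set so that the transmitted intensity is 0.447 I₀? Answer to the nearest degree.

Unpolarized light through the first polarizer → I₁ = ½ I₀, now polarized at 15°.
Need I₂/I₀ = 0.447, so cos²(θ − 15°) = 0.447 / 0.5 = 0.894.
θ − 15° = arccos(√0.894) = 19.0°, giving θ ≈ 15 + 19.0 = 34.0°.

θ ≈ 34°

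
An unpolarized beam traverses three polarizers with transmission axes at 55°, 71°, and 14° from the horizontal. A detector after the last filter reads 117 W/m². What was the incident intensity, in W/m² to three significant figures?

Unpolarized light through the first polarizer → I₁ = ½ I₀, now polarized at 55°.
I₂ = I₁ cos²(71° − 55°) = 0.5 I₀ · cos²(16°) = 0.462 I₀.
I₃ = I₂ cos²(14° − 71°) = 0.462 I₀ · cos²(57°) = 0.137 I₀.
So 117 W/m² = 0.137 I₀, giving I₀ = 117/0.137 = 853.7 W/m².

I₀ ≈ 854 W/m²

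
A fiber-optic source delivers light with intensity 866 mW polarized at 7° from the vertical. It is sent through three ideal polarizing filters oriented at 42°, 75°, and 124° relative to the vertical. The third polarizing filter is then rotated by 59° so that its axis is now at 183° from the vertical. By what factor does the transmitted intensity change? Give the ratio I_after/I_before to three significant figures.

I_new/I_old ≈ 0.222

Before rotation:
I₁ = I₀ cos²(42° − 7°) = I₀ cos²(35°) = 0.671 I₀.
I₂ = I₁ cos²(75° − 42°) = 0.671 I₀ · cos²(33°) = 0.472 I₀.
I₃ = I₂ cos²(124° − 75°) = 0.472 I₀ · cos²(49°) = 0.2031 I₀.
After rotation:
I₁ = I₀ cos²(42° − 7°) = I₀ cos²(35°) = 0.671 I₀.
I₂ = I₁ cos²(75° − 42°) = 0.671 I₀ · cos²(33°) = 0.472 I₀.
Angle between axes 2 and 3: 72°. I₃ = 0.472 I₀ · cos²(72°) = 0.04507 I₀.
Ratio = 0.04507 / 0.2031 = 0.2219.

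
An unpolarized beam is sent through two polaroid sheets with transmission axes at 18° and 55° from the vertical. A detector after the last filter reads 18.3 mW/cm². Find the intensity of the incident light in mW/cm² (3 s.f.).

I₀ ≈ 57.4 mW/cm²

Unpolarized light through the first polarizer → I₁ = ½ I₀, now polarized at 18°.
I₂ = I₁ cos²(55° − 18°) = 0.5 I₀ · cos²(37°) = 0.3189 I₀.
So 18.3 mW/cm² = 0.3189 I₀, giving I₀ = 18.3/0.3189 = 57.38 mW/cm².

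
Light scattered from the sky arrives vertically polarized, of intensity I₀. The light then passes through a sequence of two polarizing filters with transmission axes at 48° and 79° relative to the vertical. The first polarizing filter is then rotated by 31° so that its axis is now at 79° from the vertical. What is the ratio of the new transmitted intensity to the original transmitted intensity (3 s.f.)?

I_new/I_old ≈ 0.111

Before rotation:
By Malus's law, I₁ = I₀ cos²(48° − 0°) = I₀ cos²(48°) = 0.4477 I₀.
I₂ = I₁ cos²(79° − 48°) = 0.4477 I₀ · cos²(31°) = 0.329 I₀.
After rotation:
I₁ = I₀ cos²(79° − 0°) = I₀ cos²(79°) = 0.03641 I₀.
I₂ = I₁ cos²(79° − 79°) = 0.03641 I₀ · cos²(0°) = 0.03641 I₀.
Ratio = 0.03641 / 0.329 = 0.1107.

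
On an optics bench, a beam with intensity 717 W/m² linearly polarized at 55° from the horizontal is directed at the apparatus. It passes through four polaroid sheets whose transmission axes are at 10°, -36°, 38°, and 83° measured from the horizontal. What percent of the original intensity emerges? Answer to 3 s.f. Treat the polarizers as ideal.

≈ 0.917%

By Malus's law, I₁ = 717 W/m² · cos²(45°) = 358.5 W/m².
I₂ = I₁ · cos²(46°) = 358.5 · 0.4826 = 173 W/m².
I₃ = I₂ · cos²(74°) = 173 · 0.07598 = 13.14 W/m².
I₄ = I₃ · cos²(45°) = 13.14 · 0.5 = 6.572 W/m².
That is 0.9166% of the incident intensity.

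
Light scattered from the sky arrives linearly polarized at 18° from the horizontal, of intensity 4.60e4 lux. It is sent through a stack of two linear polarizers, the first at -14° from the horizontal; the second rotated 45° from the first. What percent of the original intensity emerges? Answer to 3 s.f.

≈ 36.0%

I₁ = 4.60e4 lux · cos²(32°) = 3.308e+04 lux.
I₂ = I₁ · cos²(45°) = 3.308e+04 · 0.5 = 1.654e+04 lux.
That is 35.96% of the incident intensity.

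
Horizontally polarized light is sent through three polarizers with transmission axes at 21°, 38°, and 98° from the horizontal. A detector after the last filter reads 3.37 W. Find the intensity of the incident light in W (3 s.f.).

By Malus's law, I₁ = I₀ cos²(21° − 0°) = I₀ cos²(21°) = 0.8716 I₀.
I₂ = I₁ cos²(38° − 21°) = 0.8716 I₀ · cos²(17°) = 0.7971 I₀.
I₃ = I₂ cos²(98° − 38°) = 0.7971 I₀ · cos²(60°) = 0.1993 I₀.
So 3.37 W = 0.1993 I₀, giving I₀ = 3.37/0.1993 = 16.91 W.

I₀ ≈ 16.9 W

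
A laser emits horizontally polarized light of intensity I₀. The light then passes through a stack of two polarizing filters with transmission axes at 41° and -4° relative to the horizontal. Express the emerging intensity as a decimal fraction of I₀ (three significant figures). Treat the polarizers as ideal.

≈ 0.285 I₀

I₁ = I₀ cos²(41° − 0°) = I₀ cos²(41°) = 0.5696 I₀.
I₂ = I₁ cos²(-4° − 41°) = 0.5696 I₀ · cos²(45°) = 0.2848 I₀.
Transmitted fraction = 0.2848.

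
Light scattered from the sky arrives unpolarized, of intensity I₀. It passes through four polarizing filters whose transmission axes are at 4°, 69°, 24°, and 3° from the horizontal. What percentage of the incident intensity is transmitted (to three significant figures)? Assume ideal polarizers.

Unpolarized light through the first polarizer → I₁ = ½ I₀, now polarized at 4°.
I₂ = I₁ cos²(69° − 4°) = 0.5 I₀ · cos²(65°) = 0.0893 I₀.
I₃ = I₂ cos²(24° − 69°) = 0.0893 I₀ · cos²(45°) = 0.04465 I₀.
I₄ = I₃ cos²(3° − 24°) = 0.04465 I₀ · cos²(21°) = 0.03892 I₀.
That is 3.892% of the incident intensity.

≈ 3.89%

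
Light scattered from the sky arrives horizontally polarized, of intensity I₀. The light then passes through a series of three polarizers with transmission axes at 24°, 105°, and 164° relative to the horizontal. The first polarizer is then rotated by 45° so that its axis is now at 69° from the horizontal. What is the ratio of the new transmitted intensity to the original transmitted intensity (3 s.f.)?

I_new/I_old ≈ 4.12

Before rotation:
I₁ = I₀ cos²(24° − 0°) = I₀ cos²(24°) = 0.8346 I₀.
I₂ = I₁ cos²(105° − 24°) = 0.8346 I₀ · cos²(81°) = 0.02042 I₀.
I₃ = I₂ cos²(164° − 105°) = 0.02042 I₀ · cos²(59°) = 0.005418 I₀.
After rotation:
I₁ = I₀ cos²(69° − 0°) = I₀ cos²(69°) = 0.1284 I₀.
I₂ = I₁ cos²(105° − 69°) = 0.1284 I₀ · cos²(36°) = 0.08406 I₀.
I₃ = I₂ cos²(164° − 105°) = 0.08406 I₀ · cos²(59°) = 0.0223 I₀.
Ratio = 0.0223 / 0.005418 = 4.116.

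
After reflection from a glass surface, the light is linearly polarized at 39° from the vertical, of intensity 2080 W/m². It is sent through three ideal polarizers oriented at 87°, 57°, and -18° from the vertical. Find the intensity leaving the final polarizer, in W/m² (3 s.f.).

I₁ = 2080 W/m² · cos²(48°) = 931.3 W/m².
I₂ = I₁ · cos²(30°) = 931.3 · 0.75 = 698.5 W/m².
I₃ = I₂ · cos²(75°) = 698.5 · 0.06699 = 46.79 W/m².

I ≈ 46.8 W/m²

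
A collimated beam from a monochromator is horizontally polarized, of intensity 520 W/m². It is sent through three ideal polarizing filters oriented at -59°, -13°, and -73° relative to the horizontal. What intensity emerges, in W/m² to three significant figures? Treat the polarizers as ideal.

I ≈ 16.6 W/m²

By Malus's law, I₁ = 520 W/m² · cos²(59°) = 137.9 W/m².
I₂ = I₁ · cos²(46°) = 137.9 · 0.4826 = 66.56 W/m².
I₃ = I₂ · cos²(60°) = 66.56 · 0.25 = 16.64 W/m².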